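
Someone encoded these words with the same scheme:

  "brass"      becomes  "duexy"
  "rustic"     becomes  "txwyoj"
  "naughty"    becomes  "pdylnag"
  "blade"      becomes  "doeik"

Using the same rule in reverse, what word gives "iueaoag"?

gravity

In brass: b→d is +2, r→u is +3, a→e is +4, s→x is +5 — the shift increases by 1 each position. The shift increases by 1 at each position, starting from +2: 2, 3, 4, ….
Reversing it on iueaoag: i−2=g, u−3=r, e−4=a, a−5=v, o−6=i, a−7=t, g−8=y.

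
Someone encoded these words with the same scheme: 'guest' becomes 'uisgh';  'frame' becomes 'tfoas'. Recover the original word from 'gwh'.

Compare letters: g→u is +14, u→i is +14, e→s is +14 — a constant shift. It's a constant shift of +14 (ROT14).
Reversing it on gwh: g−14=s, w−14=i, h−14=t.

sit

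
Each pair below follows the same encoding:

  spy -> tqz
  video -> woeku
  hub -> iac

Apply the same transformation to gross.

hsutt

Vowels shift forward by 6 and consonants shift forward by 1.
On gross: g(cons)+1=h, r(cons)+1=s, o(vowel)+6=u, s(cons)+1=t, s(cons)+1=t.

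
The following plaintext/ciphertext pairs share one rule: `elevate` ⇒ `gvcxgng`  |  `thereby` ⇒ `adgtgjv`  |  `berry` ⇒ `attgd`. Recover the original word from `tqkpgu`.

senior

The output letters match the input read backwards, each shifted +2: elevate reversed is etavele. Read the word backwards and shift each letter +2.
Reversing it on tqkpgu: shift back: t−2=r, q−2=o, k−2=i, p−2=n, g−2=e, u−2=s → roines; then reverse → senior.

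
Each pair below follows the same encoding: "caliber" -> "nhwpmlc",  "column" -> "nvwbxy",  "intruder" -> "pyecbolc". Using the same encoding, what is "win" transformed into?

The shift depends on letter class: consonant c→n is +11, but vowel a→h is +7. Vowels shift forward by 7 and consonants shift forward by 11.
For win: w(cons)+11=h, i(vowel)+7=p, n(cons)+11=y.

hpy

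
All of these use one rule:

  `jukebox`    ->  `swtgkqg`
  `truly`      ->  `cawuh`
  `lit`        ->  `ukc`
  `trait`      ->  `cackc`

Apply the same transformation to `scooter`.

blqqcga

Vowels shift forward by 2 and consonants shift forward by 9.
Applying it to scooter: s(cons)+9=b, c(cons)+9=l, o(vowel)+2=q, o(vowel)+2=q, t(cons)+9=c, e(vowel)+2=g, r(cons)+9=a.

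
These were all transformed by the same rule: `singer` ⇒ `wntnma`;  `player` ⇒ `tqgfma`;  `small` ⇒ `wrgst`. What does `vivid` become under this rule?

znbpl

Each letter shifts forward by (position + 4), i.e. 4, 5, 6, … — the shift grows by one for each successive letter.
On vivid: v+4=z, i+5=n, v+6=b, i+7=p, d+8=l.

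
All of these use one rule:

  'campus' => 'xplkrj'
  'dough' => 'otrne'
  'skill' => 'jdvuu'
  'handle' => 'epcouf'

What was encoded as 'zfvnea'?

c(2)→x(23) and a(0)→p(15) fit y≡17x+15 (mod 26); the inverse of 17 mod 26 is 23. This is an affine cipher: with a=0,…,z=25, each position x becomes (17x+15) mod 26.
Decoding zfvnea: z(25)→23·(25−15)≡22=w; f(5)→23·(5−15)≡4=e; v(21)→23·(21−15)≡8=i; n(13)→23·(13−15)≡6=g; e(4)→23·(4−15)≡7=h; a(0)→23·(0−15)≡19=t (all mod 26).

weight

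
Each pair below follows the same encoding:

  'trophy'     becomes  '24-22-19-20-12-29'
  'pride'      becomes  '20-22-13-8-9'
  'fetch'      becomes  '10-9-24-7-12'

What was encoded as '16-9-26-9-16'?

level

t is letter #20 and maps to 24: an offset of 4. Each letter is replaced by its alphabet position (a=1..z=26) + 4.
Undoing it on 16-9-26-9-16: 16→(16−4)÷1=12=l, 9→(9−4)÷1=5=e, 26→(26−4)÷1=22=v, 9→(9−4)÷1=5=e, 16→(16−4)÷1=12=l.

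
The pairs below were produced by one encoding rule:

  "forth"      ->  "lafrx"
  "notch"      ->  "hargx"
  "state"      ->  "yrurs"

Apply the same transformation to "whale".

wxuvs

f(5)→l(11) and o(14)→a(0) fit y≡19x+20 (mod 26); the inverse of 19 mod 26 is 11. Treating letters as 0–25, the rule is x ↦ 19x + 20 (mod 26).
Applying it to whale: w(22)→19·22+20≡22=w; h(7)→19·7+20≡23=x; a(0)→19·0+20≡20=u; l(11)→19·11+20≡21=v; e(4)→19·4+20≡18=s (all mod 26).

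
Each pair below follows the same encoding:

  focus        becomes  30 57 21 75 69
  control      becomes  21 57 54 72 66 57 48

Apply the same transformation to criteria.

With a=1..z=26, the number is 3·pos + 12.
Applying it to criteria: c=3→21, r=18→66, i=9→39, t=20→72, e=5→27, r=18→66, i=9→39, a=1→15.

21 66 39 72 27 66 39 15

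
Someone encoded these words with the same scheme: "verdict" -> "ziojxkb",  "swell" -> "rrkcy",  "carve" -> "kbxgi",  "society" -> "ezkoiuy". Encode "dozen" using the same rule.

The output letters match the input read backwards, each shifted +6: verdict reversed is tcidrev. The word is reversed, then every letter is shifted forward by 6.
Applying it to dozen: reverse → nezod; then shift: n+6=t, e+6=k, z+6=f, o+6=u, d+6=j.

tkfuj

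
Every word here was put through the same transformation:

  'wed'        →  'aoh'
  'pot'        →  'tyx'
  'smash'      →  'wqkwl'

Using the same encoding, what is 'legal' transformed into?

Vowels shift forward by 10 and consonants shift forward by 4.
On legal: l(cons)+4=p, e(vowel)+10=o, g(cons)+4=k, a(vowel)+10=k, l(cons)+4=p.

pokkp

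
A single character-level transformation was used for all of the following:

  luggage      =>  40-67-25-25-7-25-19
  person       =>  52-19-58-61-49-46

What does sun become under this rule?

l(#12)→40 and u(#21)→67: differences scale by 3, so n = 3·pos + 4. The formula is n = 3×(alphabet index, a=1) + 4.
For sun: s=19→61, u=21→67, n=14→46.

61-67-46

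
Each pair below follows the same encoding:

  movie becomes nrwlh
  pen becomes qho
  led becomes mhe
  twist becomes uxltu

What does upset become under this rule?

xqthu

The shift depends on letter class: consonant m→n is +1, but vowel o→r is +3. The rule splits by letter class: vowels +3, consonants +1.
For upset: u(vowel)+3=x, p(cons)+1=q, s(cons)+1=t, e(vowel)+3=h, t(cons)+1=u.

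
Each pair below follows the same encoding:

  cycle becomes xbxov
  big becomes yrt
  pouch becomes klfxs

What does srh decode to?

his

Each pair mirrors across the alphabet (c↔x, y↔b, c↔x): positions sum to 25. Letters are reflected about the middle of the alphabet (position → 25−position): Atbash.
Undoing it on srh: s↔h, r↔i, h↔s.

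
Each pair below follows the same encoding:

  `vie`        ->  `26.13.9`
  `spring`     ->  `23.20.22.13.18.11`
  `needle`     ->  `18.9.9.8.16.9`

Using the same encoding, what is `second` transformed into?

The number is (letter's place in the alphabet, a=1) + 4.
On second: s=19→23, e=5→9, c=3→7, o=15→19, n=14→18, d=4→8.

23.9.7.19.18.8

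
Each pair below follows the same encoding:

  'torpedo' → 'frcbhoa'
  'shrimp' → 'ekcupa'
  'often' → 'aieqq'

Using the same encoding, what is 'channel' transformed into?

oklzqpx

Shifts by position in torpedo: pos 0: t→f (+12), pos 1: o→r (+3), pos 2: r→c (+11), pos 3: p→b (+12), pos 4: e→h (+3), pos 5: d→o (+11) — repeating every 3. It's a Vigenère-style cipher with numeric key [12,3,11]: position i shifts by key[i mod 3].
On channel: c+12=o, h+3=k, a+11=l, n+12=z, n+3=q, e+11=p, l+12=x.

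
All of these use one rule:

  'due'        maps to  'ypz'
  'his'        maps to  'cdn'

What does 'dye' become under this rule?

ytz

It's a constant shift of +21 (ROT21).
For dye: d+21=y, y+21=t, e+21=z.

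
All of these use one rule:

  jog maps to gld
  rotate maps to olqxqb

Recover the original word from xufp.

axis

Every letter moves 23 places later in the alphabet, wrapping around z→a.
Reversing it on xufp: x−23=a, u−23=x, f−23=i, p−23=s.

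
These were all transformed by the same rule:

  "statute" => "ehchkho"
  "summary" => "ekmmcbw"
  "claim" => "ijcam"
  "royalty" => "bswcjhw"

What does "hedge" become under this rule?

xoluo

s(18)→e(4) and t(19)→h(7) fit y≡3x+2 (mod 26); the inverse of 3 mod 26 is 9. Each letter's alphabet position (a=0..z=25) is mapped through 3·x+2 mod 26 — an affine cipher.
On hedge: h(7)→3·7+2≡23=x; e(4)→3·4+2≡14=o; d(3)→3·3+2≡11=l; g(6)→3·6+2≡20=u; e(4)→3·4+2≡14=o (all mod 26).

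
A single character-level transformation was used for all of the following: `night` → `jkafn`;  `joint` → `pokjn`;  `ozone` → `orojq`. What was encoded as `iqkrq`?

seize

Each letter's alphabet position (a=0..z=25) is mapped through 5·x+22 mod 26 — an affine cipher.
Reversing it on iqkrq: i(8)→21·(8−22)≡18=s; q(16)→21·(16−22)≡4=e; k(10)→21·(10−22)≡8=i; r(17)→21·(17−22)≡25=z; q(16)→21·(16−22)≡4=e (all mod 26).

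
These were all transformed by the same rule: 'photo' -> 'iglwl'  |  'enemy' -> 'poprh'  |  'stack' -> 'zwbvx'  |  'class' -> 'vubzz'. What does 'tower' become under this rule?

p(15)→i(8) and h(7)→g(6) fit y≡23x+1 (mod 26); the inverse of 23 mod 26 is 17. Each letter's alphabet position (a=0..z=25) is mapped through 23·x+1 mod 26 — an affine cipher.
For tower: t(19)→23·19+1≡22=w; o(14)→23·14+1≡11=l; w(22)→23·22+1≡13=n; e(4)→23·4+1≡15=p; r(17)→23·17+1≡2=c (all mod 26).

wlnpc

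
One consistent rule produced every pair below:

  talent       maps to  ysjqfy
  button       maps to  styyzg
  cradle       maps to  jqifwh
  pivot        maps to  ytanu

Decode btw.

row

The output letters match the input read backwards, each shifted +5: talent reversed is tnelat. Read the word backwards and shift each letter +5.
Decoding btw: shift back: b−5=w, t−5=o, w−5=r → wor; then reverse → row.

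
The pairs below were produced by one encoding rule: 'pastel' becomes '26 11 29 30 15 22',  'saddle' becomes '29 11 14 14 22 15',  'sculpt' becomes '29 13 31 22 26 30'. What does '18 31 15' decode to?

hue

Each letter is replaced by its alphabet position (a=1..z=26) + 10.
Undoing it on 18 31 15: 18→(18−10)÷1=8=h, 31→(31−10)÷1=21=u, 15→(15−10)÷1=5=e.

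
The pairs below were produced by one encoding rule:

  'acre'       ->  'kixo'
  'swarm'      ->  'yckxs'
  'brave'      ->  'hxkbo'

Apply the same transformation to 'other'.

yznox

Two shifts are in play — +10 for a/e/i/o/u, +6 for every other letter.
For other: o(vowel)+10=y, t(cons)+6=z, h(cons)+6=n, e(vowel)+10=o, r(cons)+6=x.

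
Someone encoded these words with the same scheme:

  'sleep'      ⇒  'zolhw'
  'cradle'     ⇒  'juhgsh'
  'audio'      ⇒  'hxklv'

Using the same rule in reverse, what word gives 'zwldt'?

steam

Shifts by position in sleep: pos 0: s→z (+7), pos 1: l→o (+3), pos 2: e→l (+7), pos 3: e→h (+3) — repeating every 2. It's a Vigenère-style cipher with numeric key [7,3]: position i shifts by key[i mod 2].
Reversing it on zwldt: z−7=s, w−3=t, l−7=e, d−3=a, t−7=m.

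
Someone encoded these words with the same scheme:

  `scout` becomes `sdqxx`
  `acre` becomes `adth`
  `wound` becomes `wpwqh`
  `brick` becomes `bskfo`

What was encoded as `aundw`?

atlas

The shift increases by 1 at each position, starting from +0: 0, 1, 2, ….
Decoding aundw: a−0=a, u−1=t, n−2=l, d−3=a, w−4=s.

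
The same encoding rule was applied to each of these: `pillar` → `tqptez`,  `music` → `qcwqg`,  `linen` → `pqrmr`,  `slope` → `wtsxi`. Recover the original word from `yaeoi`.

usage

Shifts by position in pillar: pos 0: p→t (+4), pos 1: i→q (+8), pos 2: l→p (+4), pos 3: l→t (+8) — repeating every 2. It's a Vigenère-style cipher with numeric key [4,8]: position i shifts by key[i mod 2].
Decoding yaeoi: y−4=u, a−8=s, e−4=a, o−8=g, i−4=e.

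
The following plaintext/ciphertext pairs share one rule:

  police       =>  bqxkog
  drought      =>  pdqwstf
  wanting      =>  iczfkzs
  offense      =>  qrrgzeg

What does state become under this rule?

Vowels shift forward by 2 and consonants shift forward by 12.
Applying it to state: s(cons)+12=e, t(cons)+12=f, a(vowel)+2=c, t(cons)+12=f, e(vowel)+2=g.

efcfg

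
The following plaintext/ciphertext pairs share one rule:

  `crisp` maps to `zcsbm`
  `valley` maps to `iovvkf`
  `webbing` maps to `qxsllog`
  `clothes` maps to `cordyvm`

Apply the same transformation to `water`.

bodkg

The output letters match the input read backwards, each shifted +10: crisp reversed is psirc. The word is reversed, then every letter is shifted forward by 10.
Applying it to water: reverse → retaw; then shift: r+10=b, e+10=o, t+10=d, a+10=k, w+10=g.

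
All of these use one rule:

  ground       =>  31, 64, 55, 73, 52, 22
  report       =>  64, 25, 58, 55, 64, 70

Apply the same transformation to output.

g(#7)→31 and r(#18)→64: differences scale by 3, so n = 3·pos + 10. Each letter becomes 3×(its alphabet position, a=1..z=26) + 10.
For output: o=15→55, u=21→73, t=20→70, p=16→58, u=21→73, t=20→70.

55, 73, 70, 58, 73, 70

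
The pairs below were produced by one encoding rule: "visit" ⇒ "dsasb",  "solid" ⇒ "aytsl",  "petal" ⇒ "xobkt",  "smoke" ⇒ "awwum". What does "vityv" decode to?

Shifts by position in visit: pos 0: v→d (+8), pos 1: i→s (+10), pos 2: s→a (+8), pos 3: i→s (+10) — repeating every 2. The shifts repeat in a cycle of length 2: positions 0,1,… shift by +8, +10, then the pattern repeats.
Undoing it on vityv: v−8=n, i−10=y, t−8=l, y−10=o, v−8=n.

nylon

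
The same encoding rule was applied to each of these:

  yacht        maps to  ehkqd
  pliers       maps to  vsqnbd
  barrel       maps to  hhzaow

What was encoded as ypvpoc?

singer

In yacht: y→e is +6, a→h is +7, c→k is +8, h→q is +9 — the shift increases by 1 each position. Each letter shifts forward by (position + 6), i.e. 6, 7, 8, … — the shift grows by one for each successive letter.
Reversing it on ypvpoc: y−6=s, p−7=i, v−8=n, p−9=g, o−10=e, c−11=r.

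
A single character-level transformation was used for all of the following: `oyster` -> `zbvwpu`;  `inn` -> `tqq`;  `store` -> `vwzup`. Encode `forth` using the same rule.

The shift depends on letter class: consonant y→b is +3, but vowel o→z is +11. The rule splits by letter class: vowels +11, consonants +3.
On forth: f(cons)+3=i, o(vowel)+11=z, r(cons)+3=u, t(cons)+3=w, h(cons)+3=k.

izuwk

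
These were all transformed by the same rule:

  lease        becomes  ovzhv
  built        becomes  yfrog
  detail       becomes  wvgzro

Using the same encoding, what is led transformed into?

ovw

Each pair mirrors across the alphabet (l↔o, e↔v, a↔z): positions sum to 25. Each letter is replaced by its mirror in the alphabet: a↔z, b↔y, c↔x, and so on (the Atbash cipher).
For led: l↔o, e↔v, d↔w.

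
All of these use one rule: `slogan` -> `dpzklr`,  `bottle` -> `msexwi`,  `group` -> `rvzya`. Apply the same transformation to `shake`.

A repeating key of period 2 is used — shifts +11, +4 over and over.
On shake: s+11=d, h+4=l, a+11=l, k+4=o, e+11=p.

dllop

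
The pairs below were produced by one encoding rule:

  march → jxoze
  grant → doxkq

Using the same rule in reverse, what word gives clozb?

Compare letters: m→j is +23, a→x is +23, r→o is +23 — a constant shift. Every letter moves 23 places later in the alphabet, wrapping around z→a.
Undoing it on clozb: c−23=f, l−23=o, o−23=r, z−23=c, b−23=e.

force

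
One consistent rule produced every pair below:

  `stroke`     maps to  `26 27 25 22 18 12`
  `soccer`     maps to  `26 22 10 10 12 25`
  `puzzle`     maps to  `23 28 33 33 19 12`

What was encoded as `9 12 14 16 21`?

begin

s is letter #19 and maps to 26: an offset of 7. Each letter is replaced by its alphabet position (a=1..z=26) + 7.
Decoding 9 12 14 16 21: 9→(9−7)÷1=2=b, 12→(12−7)÷1=5=e, 14→(14−7)÷1=7=g, 16→(16−7)÷1=9=i, 21→(21−7)÷1=14=n.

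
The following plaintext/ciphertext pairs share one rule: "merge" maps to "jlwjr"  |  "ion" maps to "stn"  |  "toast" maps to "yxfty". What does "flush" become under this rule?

The output letters match the input read backwards, each shifted +5: merge reversed is egrem. Read the word backwards and shift each letter +5.
On flush: reverse → hsulf; then shift: h+5=m, s+5=x, u+5=z, l+5=q, f+5=k.

mxzqk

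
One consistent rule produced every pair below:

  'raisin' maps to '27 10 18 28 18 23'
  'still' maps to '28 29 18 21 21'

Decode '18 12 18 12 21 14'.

The number is (letter's place in the alphabet, a=1) + 9.
Decoding 18 12 18 12 21 14: 18→(18−9)÷1=9=i, 12→(12−9)÷1=3=c, 18→(18−9)÷1=9=i, 12→(12−9)÷1=3=c, 21→(21−9)÷1=12=l, 14→(14−9)÷1=5=e.

icicle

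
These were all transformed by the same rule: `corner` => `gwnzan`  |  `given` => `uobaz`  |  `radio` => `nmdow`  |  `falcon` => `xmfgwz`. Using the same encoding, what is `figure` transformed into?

xouena

c(2)→g(6) and o(14)→w(22) fit y≡23x+12 (mod 26); the inverse of 23 mod 26 is 17. This is an affine cipher: with a=0,…,z=25, each position x becomes (23x+12) mod 26.
For figure: f(5)→23·5+12≡23=x; i(8)→23·8+12≡14=o; g(6)→23·6+12≡20=u; u(20)→23·20+12≡4=e; r(17)→23·17+12≡13=n; e(4)→23·4+12≡0=a (all mod 26).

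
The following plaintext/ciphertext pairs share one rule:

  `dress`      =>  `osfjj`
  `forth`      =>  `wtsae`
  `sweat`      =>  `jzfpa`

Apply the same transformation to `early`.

d(3)→o(14) and r(17)→s(18) fit y≡17x+15 (mod 26); the inverse of 17 mod 26 is 23. Treating letters as 0–25, the rule is x ↦ 17x + 15 (mod 26).
Applying it to early: e(4)→17·4+15≡5=f; a(0)→17·0+15≡15=p; r(17)→17·17+15≡18=s; l(11)→17·11+15≡20=u; y(24)→17·24+15≡7=h (all mod 26).

fpsuh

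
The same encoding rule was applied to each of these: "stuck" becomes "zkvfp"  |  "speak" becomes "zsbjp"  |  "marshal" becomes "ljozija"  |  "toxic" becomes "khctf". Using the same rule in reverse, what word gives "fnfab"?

s(18)→z(25) and t(19)→k(10) fit y≡11x+9 (mod 26); the inverse of 11 mod 26 is 19. Each letter's alphabet position (a=0..z=25) is mapped through 11·x+9 mod 26 — an affine cipher.
Reversing it on fnfab: f(5)→19·(5−9)≡2=c; n(13)→19·(13−9)≡24=y; f(5)→19·(5−9)≡2=c; a(0)→19·(0−9)≡11=l; b(1)→19·(1−9)≡4=e (all mod 26).

cycle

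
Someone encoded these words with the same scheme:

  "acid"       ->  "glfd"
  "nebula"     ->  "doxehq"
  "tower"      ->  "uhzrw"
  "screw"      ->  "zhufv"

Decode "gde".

The output letters match the input read backwards, each shifted +3: acid reversed is dica. The word is reversed, then every letter is shifted forward by 3.
Undoing it on gde: shift back: g−3=d, d−3=a, e−3=b → dab; then reverse → bad.

bad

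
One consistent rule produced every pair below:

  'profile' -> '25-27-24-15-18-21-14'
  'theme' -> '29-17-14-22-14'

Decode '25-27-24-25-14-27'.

p is letter #16 and maps to 25: an offset of 9. Each letter is replaced by its alphabet position (a=1..z=26) + 9.
Decoding 25-27-24-25-14-27: 25→(25−9)÷1=16=p, 27→(27−9)÷1=18=r, 24→(24−9)÷1=15=o, 25→(25−9)÷1=16=p, 14→(14−9)÷1=5=e, 27→(27−9)÷1=18=r.

proper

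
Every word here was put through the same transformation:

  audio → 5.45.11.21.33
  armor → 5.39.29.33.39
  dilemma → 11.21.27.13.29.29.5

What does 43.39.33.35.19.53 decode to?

trophy

The formula is n = 2×(alphabet index, a=1) + 3.
Reversing it on 43.39.33.35.19.53: 43→(43−3)÷2=20=t, 39→(39−3)÷2=18=r, 33→(33−3)÷2=15=o, 35→(35−3)÷2=16=p, 19→(19−3)÷2=8=h, 53→(53−3)÷2=25=y.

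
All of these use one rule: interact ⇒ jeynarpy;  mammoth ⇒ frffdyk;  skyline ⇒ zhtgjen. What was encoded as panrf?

cream

Each letter's alphabet position (a=0..z=25) is mapped through 25·x+17 mod 26 — an affine cipher.
Reversing it on panrf: p(15)→25·(15−17)≡2=c; a(0)→25·(0−17)≡17=r; n(13)→25·(13−17)≡4=e; r(17)→25·(17−17)≡0=a; f(5)→25·(5−17)≡12=m (all mod 26).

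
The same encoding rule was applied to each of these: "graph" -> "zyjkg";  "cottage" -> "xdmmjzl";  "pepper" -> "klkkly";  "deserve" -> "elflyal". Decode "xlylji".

Treating letters as 0–25, the rule is x ↦ 7x + 9 (mod 26).
Undoing it on xlylji: x(23)→15·(23−9)≡2=c; l(11)→15·(11−9)≡4=e; y(24)→15·(24−9)≡17=r; l(11)→15·(11−9)≡4=e; j(9)→15·(9−9)≡0=a; i(8)→15·(8−9)≡11=l (all mod 26).

cereal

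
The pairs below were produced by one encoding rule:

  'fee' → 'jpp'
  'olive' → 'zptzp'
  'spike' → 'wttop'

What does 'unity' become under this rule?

frtxc

Two shifts are in play — +11 for a/e/i/o/u, +4 for every other letter.
For unity: u(vowel)+11=f, n(cons)+4=r, i(vowel)+11=t, t(cons)+4=x, y(cons)+4=c.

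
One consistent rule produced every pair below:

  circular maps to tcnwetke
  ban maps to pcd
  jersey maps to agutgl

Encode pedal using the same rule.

The output letters match the input read backwards, each shifted +2: circular reversed is ralucric. The word is reversed, then every letter is shifted forward by 2.
On pedal: reverse → ladep; then shift: l+2=n, a+2=c, d+2=f, e+2=g, p+2=r.

ncfgr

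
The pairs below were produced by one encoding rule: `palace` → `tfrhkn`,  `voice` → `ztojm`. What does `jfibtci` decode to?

The shift increases by 1 at each position, starting from +4: 4, 5, 6, ….
Reversing it on jfibtci: j−4=f, f−5=a, i−6=c, b−7=u, t−8=l, c−9=t, i−10=y.

faculty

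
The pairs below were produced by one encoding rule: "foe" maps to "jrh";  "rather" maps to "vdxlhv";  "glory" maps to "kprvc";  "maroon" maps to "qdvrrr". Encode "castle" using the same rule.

The shift depends on letter class: consonant f→j is +4, but vowel o→r is +3. The rule splits by letter class: vowels +3, consonants +4.
Applying it to castle: c(cons)+4=g, a(vowel)+3=d, s(cons)+4=w, t(cons)+4=x, l(cons)+4=p, e(vowel)+3=h.

gdwxph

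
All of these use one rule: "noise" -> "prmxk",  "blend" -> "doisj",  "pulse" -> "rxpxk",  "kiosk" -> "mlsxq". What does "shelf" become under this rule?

ukiql

In noise: n→p is +2, o→r is +3, i→m is +4, s→x is +5 — the shift increases by 1 each position. The shift increases by 1 at each position, starting from +2: 2, 3, 4, ….
For shelf: s+2=u, h+3=k, e+4=i, l+5=q, f+6=l.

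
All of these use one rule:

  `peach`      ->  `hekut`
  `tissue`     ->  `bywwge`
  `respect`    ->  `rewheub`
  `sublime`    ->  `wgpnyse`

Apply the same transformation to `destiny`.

p(15)→h(7) and e(4)→e(4) fit y≡5x+10 (mod 26); the inverse of 5 mod 26 is 21. Each letter's alphabet position (a=0..z=25) is mapped through 5·x+10 mod 26 — an affine cipher.
Applying it to destiny: d(3)→5·3+10≡25=z; e(4)→5·4+10≡4=e; s(18)→5·18+10≡22=w; t(19)→5·19+10≡1=b; i(8)→5·8+10≡24=y; n(13)→5·13+10≡23=x; y(24)→5·24+10≡0=a (all mod 26).

zewbyxa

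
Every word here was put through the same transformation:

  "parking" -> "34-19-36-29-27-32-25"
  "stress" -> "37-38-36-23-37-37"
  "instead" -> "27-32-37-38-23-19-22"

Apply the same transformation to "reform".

36-23-24-33-36-31

p is letter #16 and maps to 34: an offset of 18. The number is (letter's place in the alphabet, a=1) + 18.
Applying it to reform: r=18→36, e=5→23, f=6→24, o=15→33, r=18→36, m=13→31.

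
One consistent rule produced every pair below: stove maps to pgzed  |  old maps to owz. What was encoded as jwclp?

early

Two steps: reverse the string, then apply a Caesar shift of +11.
Reversing it on jwclp: shift back: j−11=y, w−11=l, c−11=r, l−11=a, p−11=e → ylrae; then reverse → early.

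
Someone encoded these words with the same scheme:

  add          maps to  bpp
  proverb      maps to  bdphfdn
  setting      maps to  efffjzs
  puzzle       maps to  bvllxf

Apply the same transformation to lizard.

Vowels shift forward by 1 and consonants shift forward by 12.
Applying it to lizard: l(cons)+12=x, i(vowel)+1=j, z(cons)+12=l, a(vowel)+1=b, r(cons)+12=d, d(cons)+12=p.

xjlbdp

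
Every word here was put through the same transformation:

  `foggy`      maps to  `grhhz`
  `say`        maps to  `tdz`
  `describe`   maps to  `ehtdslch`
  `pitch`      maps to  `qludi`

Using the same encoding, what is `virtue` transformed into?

The shift depends on letter class: consonant f→g is +1, but vowel o→r is +3. Vowels shift forward by 3 and consonants shift forward by 1.
Applying it to virtue: v(cons)+1=w, i(vowel)+3=l, r(cons)+1=s, t(cons)+1=u, u(vowel)+3=x, e(vowel)+3=h.

wlsuxh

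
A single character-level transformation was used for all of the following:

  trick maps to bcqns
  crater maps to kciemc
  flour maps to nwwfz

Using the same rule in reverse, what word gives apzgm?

Shifts by position in trick: pos 0: t→b (+8), pos 1: r→c (+11), pos 2: i→q (+8), pos 3: c→n (+11) — repeating every 2. It's a Vigenère-style cipher with numeric key [8,11]: position i shifts by key[i mod 2].
Decoding apzgm: a−8=s, p−11=e, z−8=r, g−11=v, m−8=e.

serve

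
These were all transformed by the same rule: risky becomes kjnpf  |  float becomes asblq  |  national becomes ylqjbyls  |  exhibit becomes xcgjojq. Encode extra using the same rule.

xcqkl

Each letter's alphabet position (a=0..z=25) is mapped through 3·x+11 mod 26 — an affine cipher.
On extra: e(4)→3·4+11≡23=x; x(23)→3·23+11≡2=c; t(19)→3·19+11≡16=q; r(17)→3·17+11≡10=k; a(0)→3·0+11≡11=l (all mod 26).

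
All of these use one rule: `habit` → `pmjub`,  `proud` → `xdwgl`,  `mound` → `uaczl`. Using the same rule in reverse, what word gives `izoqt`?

angel

Shifts by position in habit: pos 0: h→p (+8), pos 1: a→m (+12), pos 2: b→j (+8), pos 3: i→u (+12) — repeating every 2. A repeating key of period 2 is used — shifts +8, +12 over and over.
Undoing it on izoqt: i−8=a, z−12=n, o−8=g, q−12=e, t−8=l.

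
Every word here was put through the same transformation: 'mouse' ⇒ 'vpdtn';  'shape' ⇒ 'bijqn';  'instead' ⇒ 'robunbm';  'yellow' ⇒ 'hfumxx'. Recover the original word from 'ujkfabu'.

liberal

Shifts by position in mouse: pos 0: m→v (+9), pos 1: o→p (+1), pos 2: u→d (+9), pos 3: s→t (+1) — repeating every 2. A repeating key of period 2 is used — shifts +9, +1 over and over.
Reversing it on ujkfabu: u−9=l, j−1=i, k−9=b, f−1=e, a−9=r, b−1=a, u−9=l.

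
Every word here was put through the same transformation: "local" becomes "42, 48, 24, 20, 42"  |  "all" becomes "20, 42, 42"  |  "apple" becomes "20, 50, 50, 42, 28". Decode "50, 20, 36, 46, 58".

paint

With a=1..z=26, the number is 2·pos + 18.
Decoding 50, 20, 36, 46, 58: 50→(50−18)÷2=16=p, 20→(20−18)÷2=1=a, 36→(36−18)÷2=9=i, 46→(46−18)÷2=14=n, 58→(58−18)÷2=20=t.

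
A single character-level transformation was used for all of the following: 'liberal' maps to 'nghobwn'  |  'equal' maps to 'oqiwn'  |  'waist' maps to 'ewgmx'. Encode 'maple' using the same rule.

ywfno

l(11)→n(13) and i(8)→g(6) fit y≡11x+22 (mod 26); the inverse of 11 mod 26 is 19. Each letter's alphabet position (a=0..z=25) is mapped through 11·x+22 mod 26 — an affine cipher.
On maple: m(12)→11·12+22≡24=y; a(0)→11·0+22≡22=w; p(15)→11·15+22≡5=f; l(11)→11·11+22≡13=n; e(4)→11·4+22≡14=o (all mod 26).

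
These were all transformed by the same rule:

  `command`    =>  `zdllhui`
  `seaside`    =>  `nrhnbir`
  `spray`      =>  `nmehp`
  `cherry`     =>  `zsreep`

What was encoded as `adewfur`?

c(2)→z(25) and o(14)→d(3) fit y≡9x+7 (mod 26); the inverse of 9 mod 26 is 3. Each letter's alphabet position (a=0..z=25) is mapped through 9·x+7 mod 26 — an affine cipher.
Decoding adewfur: a(0)→3·(0−7)≡5=f; d(3)→3·(3−7)≡14=o; e(4)→3·(4−7)≡17=r; w(22)→3·(22−7)≡19=t; f(5)→3·(5−7)≡20=u; u(20)→3·(20−7)≡13=n; r(17)→3·(17−7)≡4=e (all mod 26).

fortune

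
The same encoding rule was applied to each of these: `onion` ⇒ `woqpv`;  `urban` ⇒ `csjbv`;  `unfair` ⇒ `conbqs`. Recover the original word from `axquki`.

switch

Shifts by position in onion: pos 0: o→w (+8), pos 1: n→o (+1), pos 2: i→q (+8), pos 3: o→p (+1) — repeating every 2. A repeating key of period 2 is used — shifts +8, +1 over and over.
Undoing it on axquki: a−8=s, x−1=w, q−8=i, u−1=t, k−8=c, i−1=h.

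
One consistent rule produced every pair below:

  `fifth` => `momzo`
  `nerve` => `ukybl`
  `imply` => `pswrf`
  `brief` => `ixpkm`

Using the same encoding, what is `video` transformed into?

cokkv

Shifts by position in fifth: pos 0: f→m (+7), pos 1: i→o (+6), pos 2: f→m (+7), pos 3: t→z (+6) — repeating every 2. The shifts repeat in a cycle of length 2: positions 0,1,… shift by +7, +6, then the pattern repeats.
On video: v+7=c, i+6=o, d+7=k, e+6=k, o+7=v.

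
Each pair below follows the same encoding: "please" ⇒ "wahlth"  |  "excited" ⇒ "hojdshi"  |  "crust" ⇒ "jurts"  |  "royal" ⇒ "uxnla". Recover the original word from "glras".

Treating letters as 0–25, the rule is x ↦ 25x + 11 (mod 26).
Undoing it on glras: g(6)→25·(6−11)≡5=f; l(11)→25·(11−11)≡0=a; r(17)→25·(17−11)≡20=u; a(0)→25·(0−11)≡11=l; s(18)→25·(18−11)≡19=t (all mod 26).

fault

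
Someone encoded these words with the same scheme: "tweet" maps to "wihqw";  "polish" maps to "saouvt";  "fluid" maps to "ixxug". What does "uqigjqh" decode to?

refugee

Shifts by position in tweet: pos 0: t→w (+3), pos 1: w→i (+12), pos 2: e→h (+3), pos 3: e→q (+12) — repeating every 2. It's a Vigenère-style cipher with numeric key [3,12]: position i shifts by key[i mod 2].
Undoing it on uqigjqh: u−3=r, q−12=e, i−3=f, g−12=u, j−3=g, q−12=e, h−3=e.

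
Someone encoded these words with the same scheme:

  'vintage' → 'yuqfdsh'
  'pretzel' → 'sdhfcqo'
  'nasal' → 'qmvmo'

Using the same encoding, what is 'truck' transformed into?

The shifts repeat in a cycle of length 2: positions 0,1,… shift by +3, +12, then the pattern repeats.
On truck: t+3=w, r+12=d, u+3=x, c+12=o, k+3=n.

wdxon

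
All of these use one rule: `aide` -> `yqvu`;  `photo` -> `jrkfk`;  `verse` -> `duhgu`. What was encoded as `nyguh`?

laser

a(0)→y(24) and i(8)→q(16) fit y≡25x+24 (mod 26); the inverse of 25 mod 26 is 25. This is an affine cipher: with a=0,…,z=25, each position x becomes (25x+24) mod 26.
Undoing it on nyguh: n(13)→25·(13−24)≡11=l; y(24)→25·(24−24)≡0=a; g(6)→25·(6−24)≡18=s; u(20)→25·(20−24)≡4=e; h(7)→25·(7−24)≡17=r (all mod 26).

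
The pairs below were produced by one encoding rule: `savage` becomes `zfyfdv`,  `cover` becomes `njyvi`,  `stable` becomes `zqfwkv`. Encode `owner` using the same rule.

jpsvi

s(18)→z(25) and a(0)→f(5) fit y≡17x+5 (mod 26); the inverse of 17 mod 26 is 23. Each letter's alphabet position (a=0..z=25) is mapped through 17·x+5 mod 26 — an affine cipher.
For owner: o(14)→17·14+5≡9=j; w(22)→17·22+5≡15=p; n(13)→17·13+5≡18=s; e(4)→17·4+5≡21=v; r(17)→17·17+5≡8=i (all mod 26).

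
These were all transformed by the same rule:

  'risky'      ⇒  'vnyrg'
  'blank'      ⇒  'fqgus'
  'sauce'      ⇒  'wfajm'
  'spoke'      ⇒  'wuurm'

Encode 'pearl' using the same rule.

In risky: r→v is +4, i→n is +5, s→y is +6, k→r is +7 — the shift increases by 1 each position. The shift increases by 1 at each position, starting from +4: 4, 5, 6, ….
On pearl: p+4=t, e+5=j, a+6=g, r+7=y, l+8=t.

tjgyt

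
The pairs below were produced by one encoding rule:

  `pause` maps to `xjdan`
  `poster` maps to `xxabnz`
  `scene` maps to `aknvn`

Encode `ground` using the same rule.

The shift depends on letter class: consonant p→x is +8, but vowel a→j is +9. Two shifts are in play — +9 for a/e/i/o/u, +8 for every other letter.
On ground: g(cons)+8=o, r(cons)+8=z, o(vowel)+9=x, u(vowel)+9=d, n(cons)+8=v, d(cons)+8=l.

ozxdvl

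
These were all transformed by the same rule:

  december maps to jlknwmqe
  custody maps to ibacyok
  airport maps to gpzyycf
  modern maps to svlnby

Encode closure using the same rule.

iswbecq

Letter i (0-indexed) is shifted by i+6, so successive shifts are 6, 7, 8, ….
Applying it to closure: c+6=i, l+7=s, o+8=w, s+9=b, u+10=e, r+11=c, e+12=q.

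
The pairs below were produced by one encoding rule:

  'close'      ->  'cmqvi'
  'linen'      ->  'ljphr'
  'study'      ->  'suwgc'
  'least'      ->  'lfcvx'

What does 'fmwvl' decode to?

In close: c→c is +0, l→m is +1, o→q is +2, s→v is +3 — the shift increases by 1 each position. The shift increases by 1 at each position, starting from +0: 0, 1, 2, ….
Reversing it on fmwvl: f−0=f, m−1=l, w−2=u, v−3=s, l−4=h.

flush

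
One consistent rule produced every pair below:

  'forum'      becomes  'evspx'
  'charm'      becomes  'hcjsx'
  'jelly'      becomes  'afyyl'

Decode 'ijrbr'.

f(5)→e(4) and o(14)→v(21) fit y≡25x+9 (mod 26); the inverse of 25 mod 26 is 25. Each letter's alphabet position (a=0..z=25) is mapped through 25·x+9 mod 26 — an affine cipher.
Undoing it on ijrbr: i(8)→25·(8−9)≡1=b; j(9)→25·(9−9)≡0=a; r(17)→25·(17−9)≡18=s; b(1)→25·(1−9)≡8=i; r(17)→25·(17−9)≡18=s (all mod 26).

basis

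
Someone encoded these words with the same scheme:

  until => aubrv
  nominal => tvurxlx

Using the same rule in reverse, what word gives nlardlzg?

hesitant

In until: u→a is +6, n→u is +7, t→b is +8, i→r is +9 — the shift increases by 1 each position. Letter i (0-indexed) is shifted by i+6, so successive shifts are 6, 7, 8, ….
Reversing it on nlardlzg: n−6=h, l−7=e, a−8=s, r−9=i, d−10=t, l−11=a, z−12=n, g−13=t.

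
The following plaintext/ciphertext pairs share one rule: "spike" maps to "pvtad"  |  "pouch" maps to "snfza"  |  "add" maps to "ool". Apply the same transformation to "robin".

The output letters match the input read backwards, each shifted +11: spike reversed is ekips. Two steps: reverse the string, then apply a Caesar shift of +11.
On robin: reverse → nibor; then shift: n+11=y, i+11=t, b+11=m, o+11=z, r+11=c.

ytmzc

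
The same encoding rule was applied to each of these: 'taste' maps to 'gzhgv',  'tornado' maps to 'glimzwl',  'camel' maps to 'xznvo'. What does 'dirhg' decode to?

wrist

Each pair mirrors across the alphabet (t↔g, a↔z, s↔h): positions sum to 25. Each letter is replaced by its mirror in the alphabet: a↔z, b↔y, c↔x, and so on (the Atbash cipher).
Undoing it on dirhg: d↔w, i↔r, r↔i, h↔s, g↔t.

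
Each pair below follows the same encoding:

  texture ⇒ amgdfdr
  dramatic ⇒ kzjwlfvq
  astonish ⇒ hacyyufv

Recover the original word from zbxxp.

In texture: t→a is +7, e→m is +8, x→g is +9, t→d is +10 — the shift increases by 1 each position. Letter i (0-indexed) is shifted by i+7, so successive shifts are 7, 8, 9, ….
Undoing it on zbxxp: z−7=s, b−8=t, x−9=o, x−10=n, p−11=e.

stone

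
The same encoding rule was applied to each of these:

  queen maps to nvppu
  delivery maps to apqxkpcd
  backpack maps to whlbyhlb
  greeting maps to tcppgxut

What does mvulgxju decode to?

junction

Treating letters as 0–25, the rule is x ↦ 15x + 7 (mod 26).
Reversing it on mvulgxju: m(12)→7·(12−7)≡9=j; v(21)→7·(21−7)≡20=u; u(20)→7·(20−7)≡13=n; l(11)→7·(11−7)≡2=c; g(6)→7·(6−7)≡19=t; x(23)→7·(23−7)≡8=i; j(9)→7·(9−7)≡14=o; u(20)→7·(20−7)≡13=n (all mod 26).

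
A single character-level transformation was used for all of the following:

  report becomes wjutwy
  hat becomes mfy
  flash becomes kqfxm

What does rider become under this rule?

Compare letters: r→w is +5, e→j is +5, p→u is +5 — a constant shift. This is a Caesar cipher with shift 5.
For rider: r+5=w, i+5=n, d+5=i, e+5=j, r+5=w.

wnijw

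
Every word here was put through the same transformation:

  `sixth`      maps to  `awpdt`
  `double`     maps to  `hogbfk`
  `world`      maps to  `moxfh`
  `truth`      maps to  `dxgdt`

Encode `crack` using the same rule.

exyec

Treating letters as 0–25, the rule is x ↦ 3x + 24 (mod 26).
For crack: c(2)→3·2+24≡4=e; r(17)→3·17+24≡23=x; a(0)→3·0+24≡24=y; c(2)→3·2+24≡4=e; k(10)→3·10+24≡2=c (all mod 26).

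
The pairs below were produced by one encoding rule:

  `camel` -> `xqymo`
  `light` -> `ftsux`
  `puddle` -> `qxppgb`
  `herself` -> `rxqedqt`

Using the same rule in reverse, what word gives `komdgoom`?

accuracy

The output letters match the input read backwards, each shifted +12: camel reversed is lemac. The word is reversed, then every letter is shifted forward by 12.
Undoing it on komdgoom: shift back: k−12=y, o−12=c, m−12=a, d−12=r, g−12=u, o−12=c, o−12=c, m−12=a → ycarucca; then reverse → accuracy.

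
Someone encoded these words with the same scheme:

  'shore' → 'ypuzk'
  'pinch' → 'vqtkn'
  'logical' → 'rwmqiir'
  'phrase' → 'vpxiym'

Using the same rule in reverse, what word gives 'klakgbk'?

educate

The shifts repeat in a cycle of length 2: positions 0,1,… shift by +6, +8, then the pattern repeats.
Decoding klakgbk: k−6=e, l−8=d, a−6=u, k−8=c, g−6=a, b−8=t, k−6=e.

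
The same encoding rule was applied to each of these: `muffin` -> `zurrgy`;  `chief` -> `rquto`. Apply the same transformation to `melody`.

The output letters match the input read backwards, each shifted +12: muffin reversed is niffum. Two steps: reverse the string, then apply a Caesar shift of +12.
On melody: reverse → ydolem; then shift: y+12=k, d+12=p, o+12=a, l+12=x, e+12=q, m+12=y.

kpaxqy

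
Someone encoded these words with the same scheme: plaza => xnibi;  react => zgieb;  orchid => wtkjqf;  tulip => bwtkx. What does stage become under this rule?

A repeating key of period 2 is used — shifts +8, +2 over and over.
On stage: s+8=a, t+2=v, a+8=i, g+2=i, e+8=m.

aviim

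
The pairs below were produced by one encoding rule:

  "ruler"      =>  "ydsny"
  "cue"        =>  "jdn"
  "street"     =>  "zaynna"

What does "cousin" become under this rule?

jxdzru

The shift depends on letter class: consonant r→y is +7, but vowel u→d is +9. Two shifts are in play — +9 for a/e/i/o/u, +7 for every other letter.
On cousin: c(cons)+7=j, o(vowel)+9=x, u(vowel)+9=d, s(cons)+7=z, i(vowel)+9=r, n(cons)+7=u.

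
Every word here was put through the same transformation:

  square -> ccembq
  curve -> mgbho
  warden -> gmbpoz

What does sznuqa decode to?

indigo

Shifts by position in square: pos 0: s→c (+10), pos 1: q→c (+12), pos 2: u→e (+10), pos 3: a→m (+12) — repeating every 2. A repeating key of period 2 is used — shifts +10, +12 over and over.
Undoing it on sznuqa: s−10=i, z−12=n, n−10=d, u−12=i, q−10=g, a−12=o.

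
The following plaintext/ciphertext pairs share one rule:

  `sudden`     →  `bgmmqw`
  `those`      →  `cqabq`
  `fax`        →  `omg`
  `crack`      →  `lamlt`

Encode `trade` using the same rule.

cammq

The shift depends on letter class: consonant s→b is +9, but vowel u→g is +12. Two shifts are in play — +12 for a/e/i/o/u, +9 for every other letter.
For trade: t(cons)+9=c, r(cons)+9=a, a(vowel)+12=m, d(cons)+9=m, e(vowel)+12=q.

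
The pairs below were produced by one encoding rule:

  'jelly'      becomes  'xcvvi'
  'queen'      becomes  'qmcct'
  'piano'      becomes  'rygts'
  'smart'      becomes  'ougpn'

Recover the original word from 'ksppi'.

worry

Treating letters as 0–25, the rule is x ↦ 25x + 6 (mod 26).
Reversing it on ksppi: k(10)→25·(10−6)≡22=w; s(18)→25·(18−6)≡14=o; p(15)→25·(15−6)≡17=r; p(15)→25·(15−6)≡17=r; i(8)→25·(8−6)≡24=y (all mod 26).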